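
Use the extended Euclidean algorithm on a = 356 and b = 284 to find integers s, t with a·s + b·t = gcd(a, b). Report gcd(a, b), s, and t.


Euclidean algorithm on (356, 284) — divide until remainder is 0:
  356 = 1 · 284 + 72
  284 = 3 · 72 + 68
  72 = 1 · 68 + 4
  68 = 17 · 4 + 0
gcd(356, 284) = 4.
Track Bezout coefficients alongside the remainders: start with r₀ = 356 = a·1 + b·0 (s = 1, t = 0) and r₁ = 284 = a·0 + b·1 (s = 0, t = 1); each new remainder r_{k+1} = r_{k-1} − q_k·r_k inherits s_{k+1} = s_{k-1} − q_k·s_k, t_{k+1} = t_{k-1} − q_k·t_k, so r_k = a·s_k + b·t_k at every step:
  q = 1: r = 72, s = 1 − 1·0 = 1, t = 0 − 1·1 = -1  (check: 356·1 + 284·(-1) = 72)
  q = 3: r = 68, s = 0 − 3·1 = -3, t = 1 − 3·(-1) = 4  (check: 356·(-3) + 284·4 = 68)
  q = 1: r = 4, s = 1 − 1·(-3) = 4, t = -1 − 1·4 = -5  (check: 356·4 + 284·(-5) = 4)
The row with r = 4 (the gcd) gives the Bezout coefficients s = 4, t = -5.
Result: 356 · (4) + 284 · (-5) = 4.

gcd(356, 284) = 4; s = 4, t = -5 (check: 356·4 + 284·(-5) = 4).


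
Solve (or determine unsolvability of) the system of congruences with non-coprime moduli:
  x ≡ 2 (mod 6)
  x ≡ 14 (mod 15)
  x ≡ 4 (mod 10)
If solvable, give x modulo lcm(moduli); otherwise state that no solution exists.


Moduli 6, 15, 10 are not pairwise coprime, so CRT works modulo lcm(m_i) when all pairwise compatibility conditions hold.
Pairwise compatibility: gcd(m_i, m_j) must divide a_i - a_j for every pair.
Merge one congruence at a time:
  Start: x ≡ 2 (mod 6).
  Combine with x ≡ 14 (mod 15): gcd(6, 15) = 3; 14 - 2 = 12, which IS divisible by 3, so compatible.
    Write x = 2 + 6·t and substitute into x ≡ 14 (mod 15): 6·t ≡ 14 − 2 = 12 (mod 15).
    Divide the congruence (and modulus) by g = 3: 2·t ≡ 4 (mod 5).
    The inverse of 2 mod 5 is 3 (since 2·3 = 6 = 1·5 + 1), so t ≡ 3·4 = 12 ≡ 2 (mod 5).
    Then x = 2 + 6·2 = 14, valid modulo lcm(6, 15) = 30: x ≡ 14 (mod 30).
  Combine with x ≡ 4 (mod 10): gcd(30, 10) = 10; 4 - 14 = -10, which IS divisible by 10, so compatible.
    Write x = 14 + 30·t and substitute into x ≡ 4 (mod 10): 30·t ≡ 4 − 14 = -10 (mod 10).
    Divide the congruence (and modulus) by g = 10: 3·t ≡ -1 (mod 1).
    Modulo 1 every t works; take t = 0.
    Then x = 14 + 30·0 = 14, valid modulo lcm(30, 10) = 30: x ≡ 14 (mod 30).
Verify: 14 mod 6 = 2, 14 mod 15 = 14, 14 mod 10 = 4.

x ≡ 14 (mod 30).


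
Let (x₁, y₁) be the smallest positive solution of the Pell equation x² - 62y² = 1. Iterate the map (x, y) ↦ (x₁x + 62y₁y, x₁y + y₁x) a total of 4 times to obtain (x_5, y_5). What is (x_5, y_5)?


Step 1: Find the fundamental solution (x₁, y₁) of x² - 62y² = 1.
  Expand √62 as a continued fraction. a₀ = ⌊√62⌋ = 7; iterate m_{k+1} = d_k·a_k − m_k, d_{k+1} = (62 − m_{k+1}²)/d_k, a_{k+1} = ⌊(a₀ + m_{k+1})/d_{k+1}⌋ (starting m₀ = 0, d₀ = 1), with convergents p_k = a_k·p_{k-1} + p_{k-2}, q_k = a_k·q_{k-1} + q_{k-2} (p₋₁ = 1, q₋₁ = 0):
  k = 0: a₀ = 7; p₀/q₀ = 7/1; p₀² − 62·q₀² = 49 − 62 = -13.
  k = 1: m = 7, d = 13, a = ⌊(7 + 7)/13⌋ = 1; p/q = (1·7 + 1)/(1·1 + 0) = 8/1; p² − 62·q² = 64 − 62 = 2.
  k = 2: m = 6, d = 2, a = ⌊(7 + 6)/2⌋ = 6; p/q = (6·8 + 7)/(6·1 + 1) = 55/7; p² − 62·q² = 3025 − 3038 = -13.
  k = 3: m = 6, d = 13, a = ⌊(7 + 6)/13⌋ = 1; p/q = (1·55 + 8)/(1·7 + 1) = 63/8; p² − 62·q² = 3969 − 3968 = 1.
  The first convergent with p² − 62·q² = 1 gives the fundamental solution (x₁, y₁) = (63, 8).
Step 2: Apply the recurrence (x_{n+1}, y_{n+1}) = (x₁x_n + 62y₁y_n, x₁y_n + y₁x_n) repeatedly.
  From (x_1, y_1) = (63, 8): x_2 = 63·63 + 62·8·8 = 7937; y_2 = 63·8 + 8·63 = 1008.
  From (x_2, y_2) = (7937, 1008): x_3 = 63·7937 + 62·8·1008 = 999999; y_3 = 63·1008 + 8·7937 = 127000.
  From (x_3, y_3) = (999999, 127000): x_4 = 63·999999 + 62·8·127000 = 125991937; y_4 = 63·127000 + 8·999999 = 16000992.
  From (x_4, y_4) = (125991937, 16000992): x_5 = 63·125991937 + 62·8·16000992 = 15873984063; y_5 = 63·16000992 + 8·125991937 = 2015997992.
Step 3: Verify x_5² - 62·y_5² = 251983370032377987969 - 251983370032377987968 = 1 (should be 1). ✓

(x_1, y_1) = (63, 8); (x_5, y_5) = (15873984063, 2015997992).


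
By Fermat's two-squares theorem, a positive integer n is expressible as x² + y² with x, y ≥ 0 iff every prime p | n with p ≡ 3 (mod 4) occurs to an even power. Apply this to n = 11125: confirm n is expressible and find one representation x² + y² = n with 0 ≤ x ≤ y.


Step 1: Factor n = 11125 = 5^3 · 89.
Step 2: Check the mod-4 condition on each prime factor: 5 ≡ 1 (mod 4), exponent 3; 89 ≡ 1 (mod 4), exponent 1.
All primes ≡ 3 (mod 4) appear to even exponent (or don't appear), so by the two-squares theorem n IS expressible as a sum of two squares.
Step 3: Build a representation. Group n = k² · m with k = 5 and m = 5 · 89 = 445 (a product of primes ≡ 1 (mod 4)); a representation of m scales to one of n via (k·x)² + (k·y)² = k²(x² + y²). Each prime p ≡ 1 (mod 4) is itself a sum of two squares; find a² by testing p − a² for a perfect square:
  5: 5 − 1² = 4 = 2² ⇒ 5 = 1² + 2².
  89: 89 − 1² = 88, 89 − 2² = 85, 89 − 3² = 80, 89 − 4² = 73, 89 − 5² = 64 = 8² ⇒ 89 = 5² + 8².
  Combine using the Brahmagupta–Fibonacci identity (a² + b²)(c² + d²) = (ac − bd)² + (ad + bc)² = (ac + bd)² + (ad − bc)²:
  5 · 89 = 445: from (1² + 2²)(5² + 8²), take (1·5 − 2·8, 1·8 + 2·5) = (5 − 16, 8 + 10) = (-11, 18); dropping signs (only squares matter) gives (11, 18); check 11² + 18² = 121 + 324 = 445 ✓.
  Scale by k = 5: (5·11, 5·18) = (55, 90).
Step 4: Order so x ≤ y and verify: 55² + 90² = 3025 + 8100 = 11125 = n. ✓

n = 11125 = 55² + 90² (one valid representation with x ≤ y).


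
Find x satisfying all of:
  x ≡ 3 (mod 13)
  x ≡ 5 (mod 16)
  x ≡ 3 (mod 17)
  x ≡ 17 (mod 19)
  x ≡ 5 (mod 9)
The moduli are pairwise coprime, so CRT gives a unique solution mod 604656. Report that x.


Product of moduli M = 13 · 16 · 17 · 19 · 9 = 604656.
Merge one congruence at a time:
  Start: x ≡ 3 (mod 13).
  Combine with x ≡ 5 (mod 16); new modulus lcm = 208.
    Write x = 3 + 13·t and substitute into x ≡ 5 (mod 16): 13·t ≡ 5 − 3 = 2 (mod 16).
    The inverse of 13 mod 16 is 5 (since 13·5 = 65 = 4·16 + 1), so t ≡ 5·2 = 10 ≡ 10 (mod 16).
    Then x = 3 + 13·10 = 133, valid modulo lcm(13, 16) = 208: x ≡ 133 (mod 208).
  Combine with x ≡ 3 (mod 17); new modulus lcm = 3536.
    Write x = 133 + 208·t and substitute into x ≡ 3 (mod 17): 208·t ≡ 3 − 133 = -130 (mod 17).
    Reduce coefficients mod 17: 4·t ≡ 6 (mod 17).
    The inverse of 4 mod 17 is 13 (since 4·13 = 52 = 3·17 + 1), so t ≡ 13·6 = 78 ≡ 10 (mod 17).
    Then x = 133 + 208·10 = 2213, valid modulo lcm(208, 17) = 3536: x ≡ 2213 (mod 3536).
  Combine with x ≡ 17 (mod 19); new modulus lcm = 67184.
    Write x = 2213 + 3536·t and substitute into x ≡ 17 (mod 19): 3536·t ≡ 17 − 2213 = -2196 (mod 19).
    Reduce coefficients mod 19: 2·t ≡ 8 (mod 19).
    The inverse of 2 mod 19 is 10 (since 2·10 = 20 = 1·19 + 1), so t ≡ 10·8 = 80 ≡ 4 (mod 19).
    Then x = 2213 + 3536·4 = 16357, valid modulo lcm(3536, 19) = 67184: x ≡ 16357 (mod 67184).
  Combine with x ≡ 5 (mod 9); new modulus lcm = 604656.
    Write x = 16357 + 67184·t and substitute into x ≡ 5 (mod 9): 67184·t ≡ 5 − 16357 = -16352 (mod 9).
    Reduce coefficients mod 9: 8·t ≡ 1 (mod 9).
    The inverse of 8 mod 9 is 8 (since 8·8 = 64 = 7·9 + 1), so t ≡ 8·1 = 8 ≡ 8 (mod 9).
    Then x = 16357 + 67184·8 = 553829, valid modulo lcm(67184, 9) = 604656: x ≡ 553829 (mod 604656).
Verify against each original: 553829 mod 13 = 3, 553829 mod 16 = 5, 553829 mod 17 = 3, 553829 mod 19 = 17, 553829 mod 9 = 5.

x ≡ 553829 (mod 604656).


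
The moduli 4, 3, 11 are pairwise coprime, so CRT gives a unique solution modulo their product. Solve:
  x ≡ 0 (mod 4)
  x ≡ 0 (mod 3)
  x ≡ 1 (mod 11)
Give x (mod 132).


Moduli 4, 3, 11 are pairwise coprime; by CRT there is a unique solution modulo M = 4 · 3 · 11 = 132.
Solve pairwise, accumulating the modulus:
  Start with x ≡ 0 (mod 4).
  Combine with x ≡ 0 (mod 3): since gcd(4, 3) = 1, we get a unique residue mod 12.
    Write x = 0 + 4·t and substitute into x ≡ 0 (mod 3): 4·t ≡ 0 − 0 = 0 (mod 3).
    Reduce coefficients mod 3: 1·t ≡ 0 (mod 3).
    So t ≡ 0 (mod 3).
    Then x = 0 + 4·0 = 0, valid modulo lcm(4, 3) = 12: x ≡ 0 (mod 12).
  Combine with x ≡ 1 (mod 11): since gcd(12, 11) = 1, we get a unique residue mod 132.
    Write x = 0 + 12·t and substitute into x ≡ 1 (mod 11): 12·t ≡ 1 − 0 = 1 (mod 11).
    Reduce coefficients mod 11: 1·t ≡ 1 (mod 11).
    So t ≡ 1 (mod 11).
    Then x = 0 + 12·1 = 12, valid modulo lcm(12, 11) = 132: x ≡ 12 (mod 132).
Verify: 12 mod 4 = 0 ✓, 12 mod 3 = 0 ✓, 12 mod 11 = 1 ✓.

x ≡ 12 (mod 132).


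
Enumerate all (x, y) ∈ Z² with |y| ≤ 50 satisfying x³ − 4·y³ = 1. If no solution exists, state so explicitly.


The equation is x³ - 4y³ = 1. For fixed y, x³ = 4·y³ + 1, so a solution requires the RHS to be a perfect cube.
Strategy: iterate y from -50 to 50, compute RHS = 4·y³ + 1, and check whether it is a (positive or negative) perfect cube.
Check small values of y:
  y = 0: RHS = 1 = (1)³ ⇒ x = 1 works.
  y = 1: RHS = 5 is not a perfect cube.
  y = -1: RHS = -3 is not a perfect cube.
  y = 2: RHS = 33 is not a perfect cube.
  y = -2: RHS = -31 is not a perfect cube.
  y = 3: RHS = 109 is not a perfect cube.
  y = -3: RHS = -107 is not a perfect cube.
Continuing the search up to |y| = 50 finds no further solutions beyond those listed.
Collected solutions: (1, 0).

Solutions (with |y| ≤ 50): (1, 0).


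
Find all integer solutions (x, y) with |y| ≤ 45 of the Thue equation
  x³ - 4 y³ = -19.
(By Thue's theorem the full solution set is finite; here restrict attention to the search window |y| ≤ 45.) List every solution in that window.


The equation is x³ - 4y³ = -19. For fixed y, x³ = 4·y³ − 19, so a solution requires the RHS to be a perfect cube.
Strategy: iterate y from -45 to 45, compute RHS = 4·y³ − 19, and check whether it is a (positive or negative) perfect cube.
Check small values of y:
  y = 0: RHS = -19 is not a perfect cube.
  y = 1: RHS = -15 is not a perfect cube.
  y = -1: RHS = -23 is not a perfect cube.
  y = 2: RHS = 13 is not a perfect cube.
  y = -2: RHS = -51 is not a perfect cube.
  y = 3: RHS = 89 is not a perfect cube.
  y = -3: RHS = -127 is not a perfect cube.
Continuing the search up to |y| = 45 finds no solutions either.
No (x, y) in the scanned range satisfies the equation.

No integer solutions with |y| ≤ 45.


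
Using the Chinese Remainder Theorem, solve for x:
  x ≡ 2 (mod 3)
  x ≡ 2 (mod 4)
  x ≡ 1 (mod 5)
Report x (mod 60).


Moduli 3, 4, 5 are pairwise coprime; by CRT there is a unique solution modulo M = 3 · 4 · 5 = 60.
Solve pairwise, accumulating the modulus:
  Start with x ≡ 2 (mod 3).
  Combine with x ≡ 2 (mod 4): since gcd(3, 4) = 1, we get a unique residue mod 12.
    Write x = 2 + 3·t and substitute into x ≡ 2 (mod 4): 3·t ≡ 2 − 2 = 0 (mod 4).
    The inverse of 3 mod 4 is 3 (since 3·3 = 9 = 2·4 + 1), so t ≡ 3·0 = 0 ≡ 0 (mod 4).
    Then x = 2 + 3·0 = 2, valid modulo lcm(3, 4) = 12: x ≡ 2 (mod 12).
  Combine with x ≡ 1 (mod 5): since gcd(12, 5) = 1, we get a unique residue mod 60.
    Write x = 2 + 12·t and substitute into x ≡ 1 (mod 5): 12·t ≡ 1 − 2 = -1 (mod 5).
    Reduce coefficients mod 5: 2·t ≡ 4 (mod 5).
    The inverse of 2 mod 5 is 3 (since 2·3 = 6 = 1·5 + 1), so t ≡ 3·4 = 12 ≡ 2 (mod 5).
    Then x = 2 + 12·2 = 26, valid modulo lcm(12, 5) = 60: x ≡ 26 (mod 60).
Verify: 26 mod 3 = 2 ✓, 26 mod 4 = 2 ✓, 26 mod 5 = 1 ✓.

x ≡ 26 (mod 60).


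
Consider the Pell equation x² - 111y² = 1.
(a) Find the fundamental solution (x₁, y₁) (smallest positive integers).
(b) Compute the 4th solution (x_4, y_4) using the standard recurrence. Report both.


Step 1: Find the fundamental solution (x₁, y₁) of x² - 111y² = 1.
  Expand √111 as a continued fraction. a₀ = ⌊√111⌋ = 10; iterate m_{k+1} = d_k·a_k − m_k, d_{k+1} = (111 − m_{k+1}²)/d_k, a_{k+1} = ⌊(a₀ + m_{k+1})/d_{k+1}⌋ (starting m₀ = 0, d₀ = 1), with convergents p_k = a_k·p_{k-1} + p_{k-2}, q_k = a_k·q_{k-1} + q_{k-2} (p₋₁ = 1, q₋₁ = 0):
  k = 0: a₀ = 10; p₀/q₀ = 10/1; p₀² − 111·q₀² = 100 − 111 = -11.
  k = 1: m = 10, d = 11, a = ⌊(10 + 10)/11⌋ = 1; p/q = (1·10 + 1)/(1·1 + 0) = 11/1; p² − 111·q² = 121 − 111 = 10.
  k = 2: m = 1, d = 10, a = ⌊(10 + 1)/10⌋ = 1; p/q = (1·11 + 10)/(1·1 + 1) = 21/2; p² − 111·q² = 441 − 444 = -3.
  k = 3: m = 9, d = 3, a = ⌊(10 + 9)/3⌋ = 6; p/q = (6·21 + 11)/(6·2 + 1) = 137/13; p² − 111·q² = 18769 − 18759 = 10.
  k = 4: m = 9, d = 10, a = ⌊(10 + 9)/10⌋ = 1; p/q = (1·137 + 21)/(1·13 + 2) = 158/15; p² − 111·q² = 24964 − 24975 = -11.
  k = 5: m = 1, d = 11, a = ⌊(10 + 1)/11⌋ = 1; p/q = (1·158 + 137)/(1·15 + 13) = 295/28; p² − 111·q² = 87025 − 87024 = 1.
  The first convergent with p² − 111·q² = 1 gives the fundamental solution (x₁, y₁) = (295, 28).
Step 2: Apply the recurrence (x_{n+1}, y_{n+1}) = (x₁x_n + 111y₁y_n, x₁y_n + y₁x_n) repeatedly.
  From (x_1, y_1) = (295, 28): x_2 = 295·295 + 111·28·28 = 174049; y_2 = 295·28 + 28·295 = 16520.
  From (x_2, y_2) = (174049, 16520): x_3 = 295·174049 + 111·28·16520 = 102688615; y_3 = 295·16520 + 28·174049 = 9746772.
  From (x_3, y_3) = (102688615, 9746772): x_4 = 295·102688615 + 111·28·9746772 = 60586108801; y_4 = 295·9746772 + 28·102688615 = 5750578960.
Step 3: Verify x_4² - 111·y_4² = 3670676579646609657601 - 3670676579646609657600 = 1 (should be 1). ✓

(x_1, y_1) = (295, 28); (x_4, y_4) = (60586108801, 5750578960).


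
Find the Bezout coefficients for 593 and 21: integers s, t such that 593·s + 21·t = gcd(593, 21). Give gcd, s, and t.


Euclidean algorithm on (593, 21) — divide until remainder is 0:
  593 = 28 · 21 + 5
  21 = 4 · 5 + 1
  5 = 5 · 1 + 0
gcd(593, 21) = 1.
Track Bezout coefficients alongside the remainders: start with r₀ = 593 = a·1 + b·0 (s = 1, t = 0) and r₁ = 21 = a·0 + b·1 (s = 0, t = 1); each new remainder r_{k+1} = r_{k-1} − q_k·r_k inherits s_{k+1} = s_{k-1} − q_k·s_k, t_{k+1} = t_{k-1} − q_k·t_k, so r_k = a·s_k + b·t_k at every step:
  q = 28: r = 5, s = 1 − 28·0 = 1, t = 0 − 28·1 = -28  (check: 593·1 + 21·(-28) = 5)
  q = 4: r = 1, s = 0 − 4·1 = -4, t = 1 − 4·(-28) = 113  (check: 593·(-4) + 21·113 = 1)
The row with r = 1 (the gcd) gives the Bezout coefficients s = -4, t = 113.
Result: 593 · (-4) + 21 · (113) = 1.

gcd(593, 21) = 1; s = -4, t = 113 (check: 593·(-4) + 21·113 = 1).


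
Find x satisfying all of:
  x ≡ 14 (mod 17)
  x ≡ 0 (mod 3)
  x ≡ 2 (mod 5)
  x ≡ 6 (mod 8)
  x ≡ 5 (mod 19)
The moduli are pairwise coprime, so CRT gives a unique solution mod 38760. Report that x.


Product of moduli M = 17 · 3 · 5 · 8 · 19 = 38760.
Merge one congruence at a time:
  Start: x ≡ 14 (mod 17).
  Combine with x ≡ 0 (mod 3); new modulus lcm = 51.
    Write x = 14 + 17·t and substitute into x ≡ 0 (mod 3): 17·t ≡ 0 − 14 = -14 (mod 3).
    Reduce coefficients mod 3: 2·t ≡ 1 (mod 3).
    The inverse of 2 mod 3 is 2 (since 2·2 = 4 = 1·3 + 1), so t ≡ 2·1 = 2 ≡ 2 (mod 3).
    Then x = 14 + 17·2 = 48, valid modulo lcm(17, 3) = 51: x ≡ 48 (mod 51).
  Combine with x ≡ 2 (mod 5); new modulus lcm = 255.
    Write x = 48 + 51·t and substitute into x ≡ 2 (mod 5): 51·t ≡ 2 − 48 = -46 (mod 5).
    Reduce coefficients mod 5: 1·t ≡ 4 (mod 5).
    So t ≡ 4 (mod 5).
    Then x = 48 + 51·4 = 252, valid modulo lcm(51, 5) = 255: x ≡ 252 (mod 255).
  Combine with x ≡ 6 (mod 8); new modulus lcm = 2040.
    Write x = 252 + 255·t and substitute into x ≡ 6 (mod 8): 255·t ≡ 6 − 252 = -246 (mod 8).
    Reduce coefficients mod 8: 7·t ≡ 2 (mod 8).
    The inverse of 7 mod 8 is 7 (since 7·7 = 49 = 6·8 + 1), so t ≡ 7·2 = 14 ≡ 6 (mod 8).
    Then x = 252 + 255·6 = 1782, valid modulo lcm(255, 8) = 2040: x ≡ 1782 (mod 2040).
  Combine with x ≡ 5 (mod 19); new modulus lcm = 38760.
    Write x = 1782 + 2040·t and substitute into x ≡ 5 (mod 19): 2040·t ≡ 5 − 1782 = -1777 (mod 19).
    Reduce coefficients mod 19: 7·t ≡ 9 (mod 19).
    The inverse of 7 mod 19 is 11 (since 7·11 = 77 = 4·19 + 1), so t ≡ 11·9 = 99 ≡ 4 (mod 19).
    Then x = 1782 + 2040·4 = 9942, valid modulo lcm(2040, 19) = 38760: x ≡ 9942 (mod 38760).
Verify against each original: 9942 mod 17 = 14, 9942 mod 3 = 0, 9942 mod 5 = 2, 9942 mod 8 = 6, 9942 mod 19 = 5.

x ≡ 9942 (mod 38760).


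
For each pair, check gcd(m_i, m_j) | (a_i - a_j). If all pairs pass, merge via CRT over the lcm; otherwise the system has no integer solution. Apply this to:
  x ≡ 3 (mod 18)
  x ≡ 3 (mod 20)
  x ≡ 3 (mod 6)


Moduli 18, 20, 6 are not pairwise coprime, so CRT works modulo lcm(m_i) when all pairwise compatibility conditions hold.
Pairwise compatibility: gcd(m_i, m_j) must divide a_i - a_j for every pair.
Merge one congruence at a time:
  Start: x ≡ 3 (mod 18).
  Combine with x ≡ 3 (mod 20): gcd(18, 20) = 2; 3 - 3 = 0, which IS divisible by 2, so compatible.
    Write x = 3 + 18·t and substitute into x ≡ 3 (mod 20): 18·t ≡ 3 − 3 = 0 (mod 20).
    Divide the congruence (and modulus) by g = 2: 9·t ≡ 0 (mod 10).
    The inverse of 9 mod 10 is 9 (since 9·9 = 81 = 8·10 + 1), so t ≡ 9·0 = 0 ≡ 0 (mod 10).
    Then x = 3 + 18·0 = 3, valid modulo lcm(18, 20) = 180: x ≡ 3 (mod 180).
  Combine with x ≡ 3 (mod 6): gcd(180, 6) = 6; 3 - 3 = 0, which IS divisible by 6, so compatible.
    Write x = 3 + 180·t and substitute into x ≡ 3 (mod 6): 180·t ≡ 3 − 3 = 0 (mod 6).
    Divide the congruence (and modulus) by g = 6: 30·t ≡ 0 (mod 1).
    Modulo 1 every t works; take t = 0.
    Then x = 3 + 180·0 = 3, valid modulo lcm(180, 6) = 180: x ≡ 3 (mod 180).
Verify: 3 mod 18 = 3, 3 mod 20 = 3, 3 mod 6 = 3.

x ≡ 3 (mod 180).


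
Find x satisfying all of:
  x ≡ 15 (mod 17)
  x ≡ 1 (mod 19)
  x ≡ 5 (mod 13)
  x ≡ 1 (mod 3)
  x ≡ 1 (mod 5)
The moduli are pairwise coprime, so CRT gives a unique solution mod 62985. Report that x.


Product of moduli M = 17 · 19 · 13 · 3 · 5 = 62985.
Merge one congruence at a time:
  Start: x ≡ 15 (mod 17).
  Combine with x ≡ 1 (mod 19); new modulus lcm = 323.
    Write x = 15 + 17·t and substitute into x ≡ 1 (mod 19): 17·t ≡ 1 − 15 = -14 (mod 19).
    Reduce coefficients mod 19: 17·t ≡ 5 (mod 19).
    The inverse of 17 mod 19 is 9 (since 17·9 = 153 = 8·19 + 1), so t ≡ 9·5 = 45 ≡ 7 (mod 19).
    Then x = 15 + 17·7 = 134, valid modulo lcm(17, 19) = 323: x ≡ 134 (mod 323).
  Combine with x ≡ 5 (mod 13); new modulus lcm = 4199.
    Write x = 134 + 323·t and substitute into x ≡ 5 (mod 13): 323·t ≡ 5 − 134 = -129 (mod 13).
    Reduce coefficients mod 13: 11·t ≡ 1 (mod 13).
    The inverse of 11 mod 13 is 6 (since 11·6 = 66 = 5·13 + 1), so t ≡ 6·1 = 6 ≡ 6 (mod 13).
    Then x = 134 + 323·6 = 2072, valid modulo lcm(323, 13) = 4199: x ≡ 2072 (mod 4199).
  Combine with x ≡ 1 (mod 3); new modulus lcm = 12597.
    Write x = 2072 + 4199·t and substitute into x ≡ 1 (mod 3): 4199·t ≡ 1 − 2072 = -2071 (mod 3).
    Reduce coefficients mod 3: 2·t ≡ 2 (mod 3).
    The inverse of 2 mod 3 is 2 (since 2·2 = 4 = 1·3 + 1), so t ≡ 2·2 = 4 ≡ 1 (mod 3).
    Then x = 2072 + 4199·1 = 6271, valid modulo lcm(4199, 3) = 12597: x ≡ 6271 (mod 12597).
  Combine with x ≡ 1 (mod 5); new modulus lcm = 62985.
    Write x = 6271 + 12597·t and substitute into x ≡ 1 (mod 5): 12597·t ≡ 1 − 6271 = -6270 (mod 5).
    Reduce coefficients mod 5: 2·t ≡ 0 (mod 5).
    The inverse of 2 mod 5 is 3 (since 2·3 = 6 = 1·5 + 1), so t ≡ 3·0 = 0 ≡ 0 (mod 5).
    Then x = 6271 + 12597·0 = 6271, valid modulo lcm(12597, 5) = 62985: x ≡ 6271 (mod 62985).
Verify against each original: 6271 mod 17 = 15, 6271 mod 19 = 1, 6271 mod 13 = 5, 6271 mod 3 = 1, 6271 mod 5 = 1.

x ≡ 6271 (mod 62985).


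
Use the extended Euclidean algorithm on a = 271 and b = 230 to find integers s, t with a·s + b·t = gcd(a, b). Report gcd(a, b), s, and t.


Euclidean algorithm on (271, 230) — divide until remainder is 0:
  271 = 1 · 230 + 41
  230 = 5 · 41 + 25
  41 = 1 · 25 + 16
  25 = 1 · 16 + 9
  16 = 1 · 9 + 7
  9 = 1 · 7 + 2
  7 = 3 · 2 + 1
  2 = 2 · 1 + 0
gcd(271, 230) = 1.
Track Bezout coefficients alongside the remainders: start with r₀ = 271 = a·1 + b·0 (s = 1, t = 0) and r₁ = 230 = a·0 + b·1 (s = 0, t = 1); each new remainder r_{k+1} = r_{k-1} − q_k·r_k inherits s_{k+1} = s_{k-1} − q_k·s_k, t_{k+1} = t_{k-1} − q_k·t_k, so r_k = a·s_k + b·t_k at every step:
  q = 1: r = 41, s = 1 − 1·0 = 1, t = 0 − 1·1 = -1  (check: 271·1 + 230·(-1) = 41)
  q = 5: r = 25, s = 0 − 5·1 = -5, t = 1 − 5·(-1) = 6  (check: 271·(-5) + 230·6 = 25)
  q = 1: r = 16, s = 1 − 1·(-5) = 6, t = -1 − 1·6 = -7  (check: 271·6 + 230·(-7) = 16)
  q = 1: r = 9, s = -5 − 1·6 = -11, t = 6 − 1·(-7) = 13  (check: 271·(-11) + 230·13 = 9)
  q = 1: r = 7, s = 6 − 1·(-11) = 17, t = -7 − 1·13 = -20  (check: 271·17 + 230·(-20) = 7)
  q = 1: r = 2, s = -11 − 1·17 = -28, t = 13 − 1·(-20) = 33  (check: 271·(-28) + 230·33 = 2)
  q = 3: r = 1, s = 17 − 3·(-28) = 101, t = -20 − 3·33 = -119  (check: 271·101 + 230·(-119) = 1)
The row with r = 1 (the gcd) gives the Bezout coefficients s = 101, t = -119.
Result: 271 · (101) + 230 · (-119) = 1.

gcd(271, 230) = 1; s = 101, t = -119 (check: 271·101 + 230·(-119) = 1).


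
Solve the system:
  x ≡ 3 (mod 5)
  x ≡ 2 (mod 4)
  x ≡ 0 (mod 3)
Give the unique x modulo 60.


Moduli 5, 4, 3 are pairwise coprime; by CRT there is a unique solution modulo M = 5 · 4 · 3 = 60.
Solve pairwise, accumulating the modulus:
  Start with x ≡ 3 (mod 5).
  Combine with x ≡ 2 (mod 4): since gcd(5, 4) = 1, we get a unique residue mod 20.
    Write x = 3 + 5·t and substitute into x ≡ 2 (mod 4): 5·t ≡ 2 − 3 = -1 (mod 4).
    Reduce coefficients mod 4: 1·t ≡ 3 (mod 4).
    So t ≡ 3 (mod 4).
    Then x = 3 + 5·3 = 18, valid modulo lcm(5, 4) = 20: x ≡ 18 (mod 20).
  Combine with x ≡ 0 (mod 3): since gcd(20, 3) = 1, we get a unique residue mod 60.
    Write x = 18 + 20·t and substitute into x ≡ 0 (mod 3): 20·t ≡ 0 − 18 = -18 (mod 3).
    Reduce coefficients mod 3: 2·t ≡ 0 (mod 3).
    The inverse of 2 mod 3 is 2 (since 2·2 = 4 = 1·3 + 1), so t ≡ 2·0 = 0 ≡ 0 (mod 3).
    Then x = 18 + 20·0 = 18, valid modulo lcm(20, 3) = 60: x ≡ 18 (mod 60).
Verify: 18 mod 5 = 3 ✓, 18 mod 4 = 2 ✓, 18 mod 3 = 0 ✓.

x ≡ 18 (mod 60).


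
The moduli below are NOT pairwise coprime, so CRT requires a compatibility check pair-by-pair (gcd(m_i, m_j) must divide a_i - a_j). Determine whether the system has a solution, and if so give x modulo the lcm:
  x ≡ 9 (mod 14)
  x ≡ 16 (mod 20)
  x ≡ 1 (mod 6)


Moduli 14, 20, 6 are not pairwise coprime, so CRT works modulo lcm(m_i) when all pairwise compatibility conditions hold.
Pairwise compatibility: gcd(m_i, m_j) must divide a_i - a_j for every pair.
Merge one congruence at a time:
  Start: x ≡ 9 (mod 14).
  Combine with x ≡ 16 (mod 20): gcd(14, 20) = 2, and 16 - 9 = 7 is NOT divisible by 2.
    ⇒ system is inconsistent (no integer solution).

No solution (the system is inconsistent).


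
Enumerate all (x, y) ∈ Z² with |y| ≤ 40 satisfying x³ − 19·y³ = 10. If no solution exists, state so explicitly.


The equation is x³ - 19y³ = 10. For fixed y, x³ = 19·y³ + 10, so a solution requires the RHS to be a perfect cube.
Strategy: iterate y from -40 to 40, compute RHS = 19·y³ + 10, and check whether it is a (positive or negative) perfect cube.
Check small values of y:
  y = 0: RHS = 10 is not a perfect cube.
  y = 1: RHS = 29 is not a perfect cube.
  y = -1: RHS = -9 is not a perfect cube.
  y = 2: RHS = 162 is not a perfect cube.
  y = -2: RHS = -142 is not a perfect cube.
  y = 3: RHS = 523 is not a perfect cube.
  y = -3: RHS = -503 is not a perfect cube.
Continuing the search up to |y| = 40 finds no solutions either.
No (x, y) in the scanned range satisfies the equation.

No integer solutions with |y| ≤ 40.


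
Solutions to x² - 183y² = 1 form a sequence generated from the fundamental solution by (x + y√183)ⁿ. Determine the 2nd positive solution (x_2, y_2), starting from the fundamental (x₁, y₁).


Step 1: Find the fundamental solution (x₁, y₁) of x² - 183y² = 1.
  Expand √183 as a continued fraction. a₀ = ⌊√183⌋ = 13; iterate m_{k+1} = d_k·a_k − m_k, d_{k+1} = (183 − m_{k+1}²)/d_k, a_{k+1} = ⌊(a₀ + m_{k+1})/d_{k+1}⌋ (starting m₀ = 0, d₀ = 1), with convergents p_k = a_k·p_{k-1} + p_{k-2}, q_k = a_k·q_{k-1} + q_{k-2} (p₋₁ = 1, q₋₁ = 0):
  k = 0: a₀ = 13; p₀/q₀ = 13/1; p₀² − 183·q₀² = 169 − 183 = -14.
  k = 1: m = 13, d = 14, a = ⌊(13 + 13)/14⌋ = 1; p/q = (1·13 + 1)/(1·1 + 0) = 14/1; p² − 183·q² = 196 − 183 = 13.
  k = 2: m = 1, d = 13, a = ⌊(13 + 1)/13⌋ = 1; p/q = (1·14 + 13)/(1·1 + 1) = 27/2; p² − 183·q² = 729 − 732 = -3.
  k = 3: m = 12, d = 3, a = ⌊(13 + 12)/3⌋ = 8; p/q = (8·27 + 14)/(8·2 + 1) = 230/17; p² − 183·q² = 52900 − 52887 = 13.
  k = 4: m = 12, d = 13, a = ⌊(13 + 12)/13⌋ = 1; p/q = (1·230 + 27)/(1·17 + 2) = 257/19; p² − 183·q² = 66049 − 66063 = -14.
  k = 5: m = 1, d = 14, a = ⌊(13 + 1)/14⌋ = 1; p/q = (1·257 + 230)/(1·19 + 17) = 487/36; p² − 183·q² = 237169 − 237168 = 1.
  The first convergent with p² − 183·q² = 1 gives the fundamental solution (x₁, y₁) = (487, 36).
Step 2: Apply the recurrence (x_{n+1}, y_{n+1}) = (x₁x_n + 183y₁y_n, x₁y_n + y₁x_n) repeatedly.
  From (x_1, y_1) = (487, 36): x_2 = 487·487 + 183·36·36 = 474337; y_2 = 487·36 + 36·487 = 35064.
Step 3: Verify x_2² - 183·y_2² = 224995589569 - 224995589568 = 1 (should be 1). ✓

(x_1, y_1) = (487, 36); (x_2, y_2) = (474337, 35064).


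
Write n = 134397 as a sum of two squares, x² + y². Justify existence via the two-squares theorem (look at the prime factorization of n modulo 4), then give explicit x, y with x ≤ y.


Step 1: Factor n = 134397 = 3^2 · 109 · 137.
Step 2: Check the mod-4 condition on each prime factor: 3 ≡ 3 (mod 4), exponent 2 (must be even); 109 ≡ 1 (mod 4), exponent 1; 137 ≡ 1 (mod 4), exponent 1.
All primes ≡ 3 (mod 4) appear to even exponent (or don't appear), so by the two-squares theorem n IS expressible as a sum of two squares.
Step 3: Build a representation. Group n = k² · m with k = 3 and m = 109 · 137 = 14933 (a product of primes ≡ 1 (mod 4)); a representation of m scales to one of n via (k·x)² + (k·y)² = k²(x² + y²). Each prime p ≡ 1 (mod 4) is itself a sum of two squares; find a² by testing p − a² for a perfect square:
  109: 109 − 1² = 108, 109 − 2² = 105, 109 − 3² = 100 = 10² ⇒ 109 = 3² + 10².
  137: 137 − 1² = 136, 137 − 2² = 133, 137 − 3² = 128, 137 − 4² = 121 = 11² ⇒ 137 = 4² + 11².
  Combine using the Brahmagupta–Fibonacci identity (a² + b²)(c² + d²) = (ac − bd)² + (ad + bc)² = (ac + bd)² + (ad − bc)²:
  109 · 137 = 14933: from (3² + 10²)(4² + 11²), take (3·4 − 10·11, 3·11 + 10·4) = (12 − 110, 33 + 40) = (-98, 73); dropping signs (only squares matter) gives (98, 73); check 98² + 73² = 9604 + 5329 = 14933 ✓.
  Scale by k = 3: (3·98, 3·73) = (294, 219).
Step 4: Order so x ≤ y and verify: 219² + 294² = 47961 + 86436 = 134397 = n. ✓

n = 134397 = 219² + 294² (one valid representation with x ≤ y).


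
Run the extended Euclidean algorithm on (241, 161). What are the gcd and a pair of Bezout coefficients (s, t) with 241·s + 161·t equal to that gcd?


Euclidean algorithm on (241, 161) — divide until remainder is 0:
  241 = 1 · 161 + 80
  161 = 2 · 80 + 1
  80 = 80 · 1 + 0
gcd(241, 161) = 1.
Track Bezout coefficients alongside the remainders: start with r₀ = 241 = a·1 + b·0 (s = 1, t = 0) and r₁ = 161 = a·0 + b·1 (s = 0, t = 1); each new remainder r_{k+1} = r_{k-1} − q_k·r_k inherits s_{k+1} = s_{k-1} − q_k·s_k, t_{k+1} = t_{k-1} − q_k·t_k, so r_k = a·s_k + b·t_k at every step:
  q = 1: r = 80, s = 1 − 1·0 = 1, t = 0 − 1·1 = -1  (check: 241·1 + 161·(-1) = 80)
  q = 2: r = 1, s = 0 − 2·1 = -2, t = 1 − 2·(-1) = 3  (check: 241·(-2) + 161·3 = 1)
The row with r = 1 (the gcd) gives the Bezout coefficients s = -2, t = 3.
Result: 241 · (-2) + 161 · (3) = 1.

gcd(241, 161) = 1; s = -2, t = 3 (check: 241·(-2) + 161·3 = 1).


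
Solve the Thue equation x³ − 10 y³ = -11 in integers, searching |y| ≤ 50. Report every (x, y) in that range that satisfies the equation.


The equation is x³ - 10y³ = -11. For fixed y, x³ = 10·y³ − 11, so a solution requires the RHS to be a perfect cube.
Strategy: iterate y from -50 to 50, compute RHS = 10·y³ − 11, and check whether it is a (positive or negative) perfect cube.
Check small values of y:
  y = 0: RHS = -11 is not a perfect cube.
  y = 1: RHS = -1 = (-1)³ ⇒ x = -1 works.
  y = -1: RHS = -21 is not a perfect cube.
  y = 2: RHS = 69 is not a perfect cube.
  y = -2: RHS = -91 is not a perfect cube.
  y = 3: RHS = 259 is not a perfect cube.
  y = -3: RHS = -281 is not a perfect cube.
Continuing the search up to |y| = 50 finds no further solutions beyond those listed.
Collected solutions: (-1, 1).

Solutions (with |y| ≤ 50): (-1, 1).


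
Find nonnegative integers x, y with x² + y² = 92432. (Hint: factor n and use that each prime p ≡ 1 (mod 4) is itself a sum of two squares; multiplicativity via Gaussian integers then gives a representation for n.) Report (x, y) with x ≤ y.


Step 1: Factor n = 92432 = 2^4 · 53 · 109.
Step 2: Check the mod-4 condition on each prime factor: 2 = 2 (special); 53 ≡ 1 (mod 4), exponent 1; 109 ≡ 1 (mod 4), exponent 1.
All primes ≡ 3 (mod 4) appear to even exponent (or don't appear), so by the two-squares theorem n IS expressible as a sum of two squares.
Step 3: Build a representation. Group n = k² · m with k = 4 and m = 53 · 109 = 5777 (a product of primes ≡ 1 (mod 4)); a representation of m scales to one of n via (k·x)² + (k·y)² = k²(x² + y²). Each prime p ≡ 1 (mod 4) is itself a sum of two squares; find a² by testing p − a² for a perfect square:
  53: 53 − 1² = 52, 53 − 2² = 49 = 7² ⇒ 53 = 2² + 7².
  109: 109 − 1² = 108, 109 − 2² = 105, 109 − 3² = 100 = 10² ⇒ 109 = 3² + 10².
  Combine using the Brahmagupta–Fibonacci identity (a² + b²)(c² + d²) = (ac − bd)² + (ad + bc)² = (ac + bd)² + (ad − bc)²:
  53 · 109 = 5777: from (2² + 7²)(3² + 10²), take (2·3 − 7·10, 2·10 + 7·3) = (6 − 70, 20 + 21) = (-64, 41); dropping signs (only squares matter) gives (64, 41); check 64² + 41² = 4096 + 1681 = 5777 ✓.
  Scale by k = 4: (4·64, 4·41) = (256, 164).
Step 4: Order so x ≤ y and verify: 164² + 256² = 26896 + 65536 = 92432 = n. ✓

n = 92432 = 164² + 256² (one valid representation with x ≤ y).


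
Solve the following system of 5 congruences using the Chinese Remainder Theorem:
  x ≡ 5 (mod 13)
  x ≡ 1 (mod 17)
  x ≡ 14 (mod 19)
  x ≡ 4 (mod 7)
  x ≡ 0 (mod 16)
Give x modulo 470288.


Product of moduli M = 13 · 17 · 19 · 7 · 16 = 470288.
Merge one congruence at a time:
  Start: x ≡ 5 (mod 13).
  Combine with x ≡ 1 (mod 17); new modulus lcm = 221.
    Write x = 5 + 13·t and substitute into x ≡ 1 (mod 17): 13·t ≡ 1 − 5 = -4 (mod 17).
    Reduce coefficients mod 17: 13·t ≡ 13 (mod 17).
    The inverse of 13 mod 17 is 4 (since 13·4 = 52 = 3·17 + 1), so t ≡ 4·13 = 52 ≡ 1 (mod 17).
    Then x = 5 + 13·1 = 18, valid modulo lcm(13, 17) = 221: x ≡ 18 (mod 221).
  Combine with x ≡ 14 (mod 19); new modulus lcm = 4199.
    Write x = 18 + 221·t and substitute into x ≡ 14 (mod 19): 221·t ≡ 14 − 18 = -4 (mod 19).
    Reduce coefficients mod 19: 12·t ≡ 15 (mod 19).
    The inverse of 12 mod 19 is 8 (since 12·8 = 96 = 5·19 + 1), so t ≡ 8·15 = 120 ≡ 6 (mod 19).
    Then x = 18 + 221·6 = 1344, valid modulo lcm(221, 19) = 4199: x ≡ 1344 (mod 4199).
  Combine with x ≡ 4 (mod 7); new modulus lcm = 29393.
    Write x = 1344 + 4199·t and substitute into x ≡ 4 (mod 7): 4199·t ≡ 4 − 1344 = -1340 (mod 7).
    Reduce coefficients mod 7: 6·t ≡ 4 (mod 7).
    The inverse of 6 mod 7 is 6 (since 6·6 = 36 = 5·7 + 1), so t ≡ 6·4 = 24 ≡ 3 (mod 7).
    Then x = 1344 + 4199·3 = 13941, valid modulo lcm(4199, 7) = 29393: x ≡ 13941 (mod 29393).
  Combine with x ≡ 0 (mod 16); new modulus lcm = 470288.
    Write x = 13941 + 29393·t and substitute into x ≡ 0 (mod 16): 29393·t ≡ 0 − 13941 = -13941 (mod 16).
    Reduce coefficients mod 16: 1·t ≡ 11 (mod 16).
    So t ≡ 11 (mod 16).
    Then x = 13941 + 29393·11 = 337264, valid modulo lcm(29393, 16) = 470288: x ≡ 337264 (mod 470288).
Verify against each original: 337264 mod 13 = 5, 337264 mod 17 = 1, 337264 mod 19 = 14, 337264 mod 7 = 4, 337264 mod 16 = 0.

x ≡ 337264 (mod 470288).


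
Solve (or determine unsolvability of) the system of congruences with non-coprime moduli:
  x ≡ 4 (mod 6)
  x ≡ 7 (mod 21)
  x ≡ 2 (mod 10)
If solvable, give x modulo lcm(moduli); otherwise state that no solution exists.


Moduli 6, 21, 10 are not pairwise coprime, so CRT works modulo lcm(m_i) when all pairwise compatibility conditions hold.
Pairwise compatibility: gcd(m_i, m_j) must divide a_i - a_j for every pair.
Merge one congruence at a time:
  Start: x ≡ 4 (mod 6).
  Combine with x ≡ 7 (mod 21): gcd(6, 21) = 3; 7 - 4 = 3, which IS divisible by 3, so compatible.
    Write x = 4 + 6·t and substitute into x ≡ 7 (mod 21): 6·t ≡ 7 − 4 = 3 (mod 21).
    Divide the congruence (and modulus) by g = 3: 2·t ≡ 1 (mod 7).
    The inverse of 2 mod 7 is 4 (since 2·4 = 8 = 1·7 + 1), so t ≡ 4·1 = 4 ≡ 4 (mod 7).
    Then x = 4 + 6·4 = 28, valid modulo lcm(6, 21) = 42: x ≡ 28 (mod 42).
  Combine with x ≡ 2 (mod 10): gcd(42, 10) = 2; 2 - 28 = -26, which IS divisible by 2, so compatible.
    Write x = 28 + 42·t and substitute into x ≡ 2 (mod 10): 42·t ≡ 2 − 28 = -26 (mod 10).
    Divide the congruence (and modulus) by g = 2: 21·t ≡ -13 (mod 5).
    Reduce coefficients mod 5: 1·t ≡ 2 (mod 5).
    So t ≡ 2 (mod 5).
    Then x = 28 + 42·2 = 112, valid modulo lcm(42, 10) = 210: x ≡ 112 (mod 210).
Verify: 112 mod 6 = 4, 112 mod 21 = 7, 112 mod 10 = 2.

x ≡ 112 (mod 210).


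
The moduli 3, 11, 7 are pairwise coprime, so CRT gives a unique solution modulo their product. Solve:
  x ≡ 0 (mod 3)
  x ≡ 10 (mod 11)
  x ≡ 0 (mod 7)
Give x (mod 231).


Moduli 3, 11, 7 are pairwise coprime; by CRT there is a unique solution modulo M = 3 · 11 · 7 = 231.
Solve pairwise, accumulating the modulus:
  Start with x ≡ 0 (mod 3).
  Combine with x ≡ 10 (mod 11): since gcd(3, 11) = 1, we get a unique residue mod 33.
    Write x = 0 + 3·t and substitute into x ≡ 10 (mod 11): 3·t ≡ 10 − 0 = 10 (mod 11).
    The inverse of 3 mod 11 is 4 (since 3·4 = 12 = 1·11 + 1), so t ≡ 4·10 = 40 ≡ 7 (mod 11).
    Then x = 0 + 3·7 = 21, valid modulo lcm(3, 11) = 33: x ≡ 21 (mod 33).
  Combine with x ≡ 0 (mod 7): since gcd(33, 7) = 1, we get a unique residue mod 231.
    Write x = 21 + 33·t and substitute into x ≡ 0 (mod 7): 33·t ≡ 0 − 21 = -21 (mod 7).
    Reduce coefficients mod 7: 5·t ≡ 0 (mod 7).
    The inverse of 5 mod 7 is 3 (since 5·3 = 15 = 2·7 + 1), so t ≡ 3·0 = 0 ≡ 0 (mod 7).
    Then x = 21 + 33·0 = 21, valid modulo lcm(33, 7) = 231: x ≡ 21 (mod 231).
Verify: 21 mod 3 = 0 ✓, 21 mod 11 = 10 ✓, 21 mod 7 = 0 ✓.

x ≡ 21 (mod 231).


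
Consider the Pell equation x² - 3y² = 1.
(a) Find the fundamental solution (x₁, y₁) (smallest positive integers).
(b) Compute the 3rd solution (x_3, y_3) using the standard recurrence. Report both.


Step 1: Find the fundamental solution (x₁, y₁) of x² - 3y² = 1.
  Expand √3 as a continued fraction. a₀ = ⌊√3⌋ = 1; iterate m_{k+1} = d_k·a_k − m_k, d_{k+1} = (3 − m_{k+1}²)/d_k, a_{k+1} = ⌊(a₀ + m_{k+1})/d_{k+1}⌋ (starting m₀ = 0, d₀ = 1), with convergents p_k = a_k·p_{k-1} + p_{k-2}, q_k = a_k·q_{k-1} + q_{k-2} (p₋₁ = 1, q₋₁ = 0):
  k = 0: a₀ = 1; p₀/q₀ = 1/1; p₀² − 3·q₀² = 1 − 3 = -2.
  k = 1: m = 1, d = 2, a = ⌊(1 + 1)/2⌋ = 1; p/q = (1·1 + 1)/(1·1 + 0) = 2/1; p² − 3·q² = 4 − 3 = 1.
  The first convergent with p² − 3·q² = 1 gives the fundamental solution (x₁, y₁) = (2, 1).
Step 2: Apply the recurrence (x_{n+1}, y_{n+1}) = (x₁x_n + 3y₁y_n, x₁y_n + y₁x_n) repeatedly.
  From (x_1, y_1) = (2, 1): x_2 = 2·2 + 3·1·1 = 7; y_2 = 2·1 + 1·2 = 4.
  From (x_2, y_2) = (7, 4): x_3 = 2·7 + 3·1·4 = 26; y_3 = 2·4 + 1·7 = 15.
Step 3: Verify x_3² - 3·y_3² = 676 - 675 = 1 (should be 1). ✓

(x_1, y_1) = (2, 1); (x_3, y_3) = (26, 15).


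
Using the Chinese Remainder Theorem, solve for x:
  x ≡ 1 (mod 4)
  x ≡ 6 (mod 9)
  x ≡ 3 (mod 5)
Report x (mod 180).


Moduli 4, 9, 5 are pairwise coprime; by CRT there is a unique solution modulo M = 4 · 9 · 5 = 180.
Solve pairwise, accumulating the modulus:
  Start with x ≡ 1 (mod 4).
  Combine with x ≡ 6 (mod 9): since gcd(4, 9) = 1, we get a unique residue mod 36.
    Write x = 1 + 4·t and substitute into x ≡ 6 (mod 9): 4·t ≡ 6 − 1 = 5 (mod 9).
    The inverse of 4 mod 9 is 7 (since 4·7 = 28 = 3·9 + 1), so t ≡ 7·5 = 35 ≡ 8 (mod 9).
    Then x = 1 + 4·8 = 33, valid modulo lcm(4, 9) = 36: x ≡ 33 (mod 36).
  Combine with x ≡ 3 (mod 5): since gcd(36, 5) = 1, we get a unique residue mod 180.
    Write x = 33 + 36·t and substitute into x ≡ 3 (mod 5): 36·t ≡ 3 − 33 = -30 (mod 5).
    Reduce coefficients mod 5: 1·t ≡ 0 (mod 5).
    So t ≡ 0 (mod 5).
    Then x = 33 + 36·0 = 33, valid modulo lcm(36, 5) = 180: x ≡ 33 (mod 180).
Verify: 33 mod 4 = 1 ✓, 33 mod 9 = 6 ✓, 33 mod 5 = 3 ✓.

x ≡ 33 (mod 180).


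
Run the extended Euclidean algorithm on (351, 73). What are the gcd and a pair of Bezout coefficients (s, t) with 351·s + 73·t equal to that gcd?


Euclidean algorithm on (351, 73) — divide until remainder is 0:
  351 = 4 · 73 + 59
  73 = 1 · 59 + 14
  59 = 4 · 14 + 3
  14 = 4 · 3 + 2
  3 = 1 · 2 + 1
  2 = 2 · 1 + 0
gcd(351, 73) = 1.
Track Bezout coefficients alongside the remainders: start with r₀ = 351 = a·1 + b·0 (s = 1, t = 0) and r₁ = 73 = a·0 + b·1 (s = 0, t = 1); each new remainder r_{k+1} = r_{k-1} − q_k·r_k inherits s_{k+1} = s_{k-1} − q_k·s_k, t_{k+1} = t_{k-1} − q_k·t_k, so r_k = a·s_k + b·t_k at every step:
  q = 4: r = 59, s = 1 − 4·0 = 1, t = 0 − 4·1 = -4  (check: 351·1 + 73·(-4) = 59)
  q = 1: r = 14, s = 0 − 1·1 = -1, t = 1 − 1·(-4) = 5  (check: 351·(-1) + 73·5 = 14)
  q = 4: r = 3, s = 1 − 4·(-1) = 5, t = -4 − 4·5 = -24  (check: 351·5 + 73·(-24) = 3)
  q = 4: r = 2, s = -1 − 4·5 = -21, t = 5 − 4·(-24) = 101  (check: 351·(-21) + 73·101 = 2)
  q = 1: r = 1, s = 5 − 1·(-21) = 26, t = -24 − 1·101 = -125  (check: 351·26 + 73·(-125) = 1)
The row with r = 1 (the gcd) gives the Bezout coefficients s = 26, t = -125.
Result: 351 · (26) + 73 · (-125) = 1.

gcd(351, 73) = 1; s = 26, t = -125 (check: 351·26 + 73·(-125) = 1).


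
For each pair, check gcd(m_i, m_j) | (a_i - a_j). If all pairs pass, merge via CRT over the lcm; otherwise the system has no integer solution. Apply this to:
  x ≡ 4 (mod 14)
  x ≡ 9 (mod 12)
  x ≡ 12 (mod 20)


Moduli 14, 12, 20 are not pairwise coprime, so CRT works modulo lcm(m_i) when all pairwise compatibility conditions hold.
Pairwise compatibility: gcd(m_i, m_j) must divide a_i - a_j for every pair.
Merge one congruence at a time:
  Start: x ≡ 4 (mod 14).
  Combine with x ≡ 9 (mod 12): gcd(14, 12) = 2, and 9 - 4 = 5 is NOT divisible by 2.
    ⇒ system is inconsistent (no integer solution).

No solution (the system is inconsistent).
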